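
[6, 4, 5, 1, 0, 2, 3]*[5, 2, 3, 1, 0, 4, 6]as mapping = [0→6, 1→0, 2→4, 3→2, 4→5, 5→3, 6→1]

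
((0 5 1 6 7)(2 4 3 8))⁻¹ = (0 7 6 1 5)(2 8 3 4)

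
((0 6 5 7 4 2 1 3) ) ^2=(0 5 4 1) (2 3 6 7) 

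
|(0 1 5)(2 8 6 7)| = 12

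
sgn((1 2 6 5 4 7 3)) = 1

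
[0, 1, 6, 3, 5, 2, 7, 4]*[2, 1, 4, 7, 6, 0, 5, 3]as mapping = [0→2, 1→1, 2→5, 3→7, 4→0, 5→4, 6→3, 7→6]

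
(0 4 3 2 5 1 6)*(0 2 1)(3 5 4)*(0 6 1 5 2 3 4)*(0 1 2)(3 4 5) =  (0 5 6 4)(1 2)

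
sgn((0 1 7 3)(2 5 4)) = -1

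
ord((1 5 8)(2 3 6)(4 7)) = 6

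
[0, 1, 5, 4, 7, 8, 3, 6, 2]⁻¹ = [0, 1, 8, 6, 3, 2, 7, 4, 5]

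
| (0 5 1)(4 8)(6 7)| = 6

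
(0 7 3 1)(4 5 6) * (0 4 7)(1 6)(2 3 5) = (1 4 2 3 6 7 5)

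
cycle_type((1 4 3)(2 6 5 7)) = 3.4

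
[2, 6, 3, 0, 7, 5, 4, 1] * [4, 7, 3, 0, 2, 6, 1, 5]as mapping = [0→3, 1→1, 2→0, 3→4, 4→5, 5→6, 6→2, 7→7]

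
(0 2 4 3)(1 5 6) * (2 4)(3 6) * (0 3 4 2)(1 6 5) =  (0 2)(4 5)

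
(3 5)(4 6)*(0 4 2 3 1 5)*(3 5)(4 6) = (0 6 2 5 1 3)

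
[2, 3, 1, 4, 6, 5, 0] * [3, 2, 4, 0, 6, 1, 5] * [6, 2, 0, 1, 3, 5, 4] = [3, 6, 0, 4, 5, 2, 1]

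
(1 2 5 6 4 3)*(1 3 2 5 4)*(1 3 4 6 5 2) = (1 2 6 3 4)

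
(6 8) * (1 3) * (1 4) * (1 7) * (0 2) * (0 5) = (0 2 5)(1 3 4 7)(6 8)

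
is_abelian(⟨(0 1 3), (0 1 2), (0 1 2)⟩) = no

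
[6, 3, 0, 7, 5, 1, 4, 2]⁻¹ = [2, 5, 7, 1, 6, 4, 0, 3]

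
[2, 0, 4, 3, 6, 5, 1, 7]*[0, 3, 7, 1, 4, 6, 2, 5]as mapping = [0→7, 1→0, 2→4, 3→1, 4→2, 5→6, 6→3, 7→5]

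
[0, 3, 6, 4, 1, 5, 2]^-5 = [0, 3, 6, 4, 1, 5, 2]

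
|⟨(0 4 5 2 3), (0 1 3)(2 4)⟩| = 720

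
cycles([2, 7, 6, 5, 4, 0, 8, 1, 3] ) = (0 2 6 8 3 5)(1 7)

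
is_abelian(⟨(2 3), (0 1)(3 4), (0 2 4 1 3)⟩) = no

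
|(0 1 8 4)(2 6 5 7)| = 4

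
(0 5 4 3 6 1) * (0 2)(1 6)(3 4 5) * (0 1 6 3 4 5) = (0 4 5)(1 2)(3 6)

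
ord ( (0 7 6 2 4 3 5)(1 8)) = 14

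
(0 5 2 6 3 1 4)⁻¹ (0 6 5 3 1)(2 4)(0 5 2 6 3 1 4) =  (0 6)(1 4 5 3 2)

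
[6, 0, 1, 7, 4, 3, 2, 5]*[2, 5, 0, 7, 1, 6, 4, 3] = [4, 2, 5, 3, 1, 7, 0, 6]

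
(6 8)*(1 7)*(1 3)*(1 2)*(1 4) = (1 7 3 2 4)(6 8)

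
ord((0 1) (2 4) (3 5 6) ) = 6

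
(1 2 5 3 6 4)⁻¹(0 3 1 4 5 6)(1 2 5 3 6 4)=(0 6 2 1 3 4)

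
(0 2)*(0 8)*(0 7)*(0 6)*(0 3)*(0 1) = (0 2 8 7 6 3 1) 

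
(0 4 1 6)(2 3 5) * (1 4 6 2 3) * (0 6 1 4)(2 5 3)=(0 1 5 2 4)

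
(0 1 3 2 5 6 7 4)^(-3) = (0 6 3 4 5 1 7 2)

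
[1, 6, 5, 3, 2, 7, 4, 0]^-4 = [4, 2, 0, 3, 7, 1, 5, 6]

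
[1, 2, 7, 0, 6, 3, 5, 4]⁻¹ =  [3, 0, 1, 5, 7, 6, 4, 2]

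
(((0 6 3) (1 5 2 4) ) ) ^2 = (0 3 6) (1 2) (4 5) 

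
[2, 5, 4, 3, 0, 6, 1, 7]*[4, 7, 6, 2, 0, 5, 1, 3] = [6, 5, 0, 2, 4, 1, 7, 3]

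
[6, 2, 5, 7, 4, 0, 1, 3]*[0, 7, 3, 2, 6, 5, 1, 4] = [1, 3, 5, 4, 6, 0, 7, 2]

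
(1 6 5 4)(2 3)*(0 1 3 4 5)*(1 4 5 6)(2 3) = (0 4 2 5 6)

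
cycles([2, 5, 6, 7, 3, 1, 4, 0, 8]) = (0 2 6 4 3 7)(1 5)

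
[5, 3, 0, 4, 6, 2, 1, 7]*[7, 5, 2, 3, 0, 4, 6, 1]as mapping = [0→4, 1→3, 2→7, 3→0, 4→6, 5→2, 6→5, 7→1]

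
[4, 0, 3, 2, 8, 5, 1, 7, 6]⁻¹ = [1, 6, 3, 2, 0, 5, 8, 7, 4]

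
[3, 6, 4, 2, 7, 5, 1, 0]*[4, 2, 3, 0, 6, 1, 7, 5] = [0, 7, 6, 3, 5, 1, 2, 4]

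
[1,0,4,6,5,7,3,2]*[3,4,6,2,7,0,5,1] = [4,3,7,5,0,1,2,6]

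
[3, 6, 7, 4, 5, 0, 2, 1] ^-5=[5, 7, 6, 0, 3, 4, 1, 2] 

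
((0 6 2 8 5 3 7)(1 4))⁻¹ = (0 7 3 5 8 2 6)(1 4)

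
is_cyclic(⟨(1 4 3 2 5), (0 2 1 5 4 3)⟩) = no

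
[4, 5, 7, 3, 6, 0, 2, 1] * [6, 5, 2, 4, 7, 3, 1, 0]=[7, 3, 0, 4, 1, 6, 2, 5]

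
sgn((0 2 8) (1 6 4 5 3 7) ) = -1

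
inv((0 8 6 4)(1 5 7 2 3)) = (0 4 6 8)(1 3 2 7 5)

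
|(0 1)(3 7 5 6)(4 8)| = 4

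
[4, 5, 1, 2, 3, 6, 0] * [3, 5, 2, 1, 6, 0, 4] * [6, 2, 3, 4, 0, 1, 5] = [5, 6, 1, 3, 2, 0, 4]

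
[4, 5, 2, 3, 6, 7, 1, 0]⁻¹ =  [7, 6, 2, 3, 0, 1, 4, 5]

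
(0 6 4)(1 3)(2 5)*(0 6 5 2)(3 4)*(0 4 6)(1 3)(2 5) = (0 2 5 4)(1 6)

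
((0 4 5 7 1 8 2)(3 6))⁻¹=(0 2 8 1 7 5 4)(3 6)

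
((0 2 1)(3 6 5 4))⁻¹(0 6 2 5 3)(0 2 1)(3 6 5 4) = (1 4 6 2 5)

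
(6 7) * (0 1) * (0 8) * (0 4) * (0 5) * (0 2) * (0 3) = (0 1 8 4 5 2 3)(6 7)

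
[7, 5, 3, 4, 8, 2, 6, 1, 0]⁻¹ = [8, 7, 5, 2, 3, 1, 6, 0, 4]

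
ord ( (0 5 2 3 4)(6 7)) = 10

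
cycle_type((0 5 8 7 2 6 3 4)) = 8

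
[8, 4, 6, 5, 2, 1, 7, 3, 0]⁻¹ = [8, 5, 4, 7, 1, 3, 2, 6, 0]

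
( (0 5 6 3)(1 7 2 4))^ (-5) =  (0 3 6 5)(1 4 2 7)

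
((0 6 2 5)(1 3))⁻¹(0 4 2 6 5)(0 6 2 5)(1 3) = (0 6 4 5 2)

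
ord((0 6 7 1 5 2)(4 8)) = 6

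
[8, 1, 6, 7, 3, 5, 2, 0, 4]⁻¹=[7, 1, 6, 4, 8, 5, 2, 3, 0]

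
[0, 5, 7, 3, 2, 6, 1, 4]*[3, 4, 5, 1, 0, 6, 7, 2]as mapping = [0→3, 1→6, 2→2, 3→1, 4→5, 5→7, 6→4, 7→0]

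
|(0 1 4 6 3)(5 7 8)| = 15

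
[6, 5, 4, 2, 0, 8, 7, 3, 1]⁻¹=[4, 8, 3, 7, 2, 1, 0, 6, 5]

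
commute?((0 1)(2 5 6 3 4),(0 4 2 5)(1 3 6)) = no:(0 1)(2 5 6 3 4)*(0 4 2 5)(1 3 6) = (0 3 2)(1 4 5),(0 4 2 5)(1 3 6)*(0 1)(2 5 6 3 4) = (0 2 6)(1 4 5)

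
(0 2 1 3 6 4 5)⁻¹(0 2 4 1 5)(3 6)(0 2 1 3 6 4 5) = (0 2 1 5 3)(4 6)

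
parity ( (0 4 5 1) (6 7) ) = even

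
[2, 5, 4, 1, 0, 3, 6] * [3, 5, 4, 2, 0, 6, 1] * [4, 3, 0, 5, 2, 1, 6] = [2, 6, 4, 1, 5, 0, 3]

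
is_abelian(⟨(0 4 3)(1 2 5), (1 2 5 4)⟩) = no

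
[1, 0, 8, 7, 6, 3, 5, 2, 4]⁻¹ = [1, 0, 7, 5, 8, 6, 4, 3, 2]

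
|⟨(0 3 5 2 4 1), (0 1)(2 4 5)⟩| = 720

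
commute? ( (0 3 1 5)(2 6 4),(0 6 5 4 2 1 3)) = no: (0 3 1 5)(2 6 4)*(0 6 5 4 2 1 3) = (1 4)(2 5 6),(0 6 5 4 2 1 3)*(0 3 1 5)(2 6 4) = (0 4 6)(2 5)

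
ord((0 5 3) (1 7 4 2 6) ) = 15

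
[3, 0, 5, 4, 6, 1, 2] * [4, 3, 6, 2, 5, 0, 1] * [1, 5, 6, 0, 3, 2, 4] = [6, 3, 1, 2, 5, 0, 4]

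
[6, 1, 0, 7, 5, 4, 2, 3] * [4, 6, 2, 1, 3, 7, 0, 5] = [0, 6, 4, 5, 7, 3, 2, 1]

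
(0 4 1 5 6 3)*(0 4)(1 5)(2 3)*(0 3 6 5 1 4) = (0 3)(1 4)(2 6)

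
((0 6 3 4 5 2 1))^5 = (0 2 4 6 1 5 3)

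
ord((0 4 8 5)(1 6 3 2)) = 4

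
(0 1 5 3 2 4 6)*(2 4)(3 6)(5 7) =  (0 1 7 5 6)(3 4)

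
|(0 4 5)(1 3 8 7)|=12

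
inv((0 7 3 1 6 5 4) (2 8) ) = (0 4 5 6 1 3 7) (2 8) 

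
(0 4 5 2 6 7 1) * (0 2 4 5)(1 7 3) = (0 5 4)(1 2 6 3)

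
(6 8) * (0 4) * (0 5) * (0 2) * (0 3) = (0 4 5 2 3) (6 8) 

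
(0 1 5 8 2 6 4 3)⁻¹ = (0 3 4 6 2 8 5 1)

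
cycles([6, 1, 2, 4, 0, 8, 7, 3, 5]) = (0 6 7 3 4)(5 8)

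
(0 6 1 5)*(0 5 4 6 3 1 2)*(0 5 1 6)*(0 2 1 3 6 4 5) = (0 6 1 5 3 4 2)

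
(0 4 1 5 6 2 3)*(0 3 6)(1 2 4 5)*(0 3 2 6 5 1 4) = (0 1 4 6)(2 5 3)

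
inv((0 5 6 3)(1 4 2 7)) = (0 3 6 5)(1 7 2 4)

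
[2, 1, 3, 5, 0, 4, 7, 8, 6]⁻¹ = [4, 1, 0, 2, 5, 3, 8, 6, 7]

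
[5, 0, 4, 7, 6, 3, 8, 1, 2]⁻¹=[1, 7, 8, 5, 2, 0, 4, 3, 6]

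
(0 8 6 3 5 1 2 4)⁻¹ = (0 4 2 1 5 3 6 8)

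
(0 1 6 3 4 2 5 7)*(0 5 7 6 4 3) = (0 1 4 2 7 5 6) 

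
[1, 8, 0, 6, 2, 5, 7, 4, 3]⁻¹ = [2, 0, 4, 8, 7, 5, 3, 6, 1]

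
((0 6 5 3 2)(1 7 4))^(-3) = (0 5 2 6 3)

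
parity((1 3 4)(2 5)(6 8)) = even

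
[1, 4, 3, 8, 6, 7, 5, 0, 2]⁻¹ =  [7, 0, 8, 2, 1, 6, 4, 5, 3]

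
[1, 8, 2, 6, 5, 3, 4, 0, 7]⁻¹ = [7, 0, 2, 5, 6, 4, 3, 8, 1]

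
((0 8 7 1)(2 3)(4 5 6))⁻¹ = (0 1 7 8)(2 3)(4 6 5)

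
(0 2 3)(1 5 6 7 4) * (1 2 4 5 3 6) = (0 4 2 6 7 5 1 3)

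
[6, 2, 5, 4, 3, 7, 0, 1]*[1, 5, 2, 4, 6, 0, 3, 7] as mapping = [0→3, 1→2, 2→0, 3→6, 4→4, 5→7, 6→1, 7→5] 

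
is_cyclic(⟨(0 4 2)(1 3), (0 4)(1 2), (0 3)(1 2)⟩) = no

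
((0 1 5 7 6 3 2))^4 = (0 6 1 3 5 2 7)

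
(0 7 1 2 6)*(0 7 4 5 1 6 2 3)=(0 4 5 1 3)(6 7)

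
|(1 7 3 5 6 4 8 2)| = 8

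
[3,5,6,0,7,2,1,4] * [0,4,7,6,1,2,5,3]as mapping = [0→6,1→2,2→5,3→0,4→3,5→7,6→4,7→1]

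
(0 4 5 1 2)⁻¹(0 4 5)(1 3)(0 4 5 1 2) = (1 4 5)(2 3)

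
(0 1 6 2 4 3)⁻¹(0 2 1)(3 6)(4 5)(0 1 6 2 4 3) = (0 2)(1 4 6)(3 5)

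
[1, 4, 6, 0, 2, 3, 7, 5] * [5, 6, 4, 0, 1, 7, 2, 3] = [6, 1, 2, 5, 4, 0, 3, 7]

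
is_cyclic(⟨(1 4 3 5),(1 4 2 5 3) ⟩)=no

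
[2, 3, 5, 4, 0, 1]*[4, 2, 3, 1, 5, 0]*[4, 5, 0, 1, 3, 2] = [1, 5, 4, 2, 3, 0]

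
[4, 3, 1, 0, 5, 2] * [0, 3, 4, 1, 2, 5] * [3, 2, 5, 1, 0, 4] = [5, 2, 1, 3, 4, 0]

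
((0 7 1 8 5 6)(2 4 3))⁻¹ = (0 6 5 8 1 7)(2 3 4)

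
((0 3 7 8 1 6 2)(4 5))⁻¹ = (0 2 6 1 8 7 3)(4 5)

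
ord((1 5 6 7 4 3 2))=7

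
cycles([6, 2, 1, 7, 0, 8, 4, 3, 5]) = (0 6 4)(1 2)(3 7)(5 8)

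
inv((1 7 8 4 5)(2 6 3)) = (1 5 4 8 7)(2 3 6)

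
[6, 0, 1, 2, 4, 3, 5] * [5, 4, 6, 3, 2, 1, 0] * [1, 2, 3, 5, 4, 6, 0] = [1, 6, 4, 0, 3, 5, 2]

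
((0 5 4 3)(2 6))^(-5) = (0 3 4 5)(2 6)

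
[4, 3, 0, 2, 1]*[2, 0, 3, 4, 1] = [1, 4, 2, 3, 0]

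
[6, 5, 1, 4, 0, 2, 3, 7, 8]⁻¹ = [4, 2, 5, 6, 3, 1, 0, 7, 8]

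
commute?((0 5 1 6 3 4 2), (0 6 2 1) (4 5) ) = no:(0 5 1 6 3 4 2) * (0 6 2 1) (4 5) = (0 4 1 2 6 3 5), (0 6 2 1) (4 5) * (0 5 1 6 3 4 2) = (0 3 4 1 5 2 6) 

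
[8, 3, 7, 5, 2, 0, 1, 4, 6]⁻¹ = [5, 6, 4, 1, 7, 3, 8, 2, 0]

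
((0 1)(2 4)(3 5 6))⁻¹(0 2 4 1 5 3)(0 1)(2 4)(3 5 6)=(0 6 5 1 4 2)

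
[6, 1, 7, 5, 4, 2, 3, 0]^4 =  [2, 1, 3, 0, 4, 6, 7, 5]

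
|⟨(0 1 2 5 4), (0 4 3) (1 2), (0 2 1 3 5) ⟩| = 720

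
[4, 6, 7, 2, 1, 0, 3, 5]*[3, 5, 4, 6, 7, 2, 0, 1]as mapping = [0→7, 1→0, 2→1, 3→4, 4→5, 5→3, 6→6, 7→2]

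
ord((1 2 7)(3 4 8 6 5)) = 15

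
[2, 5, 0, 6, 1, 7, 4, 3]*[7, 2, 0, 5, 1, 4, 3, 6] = [0, 4, 7, 3, 2, 6, 1, 5]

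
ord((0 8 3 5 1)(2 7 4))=15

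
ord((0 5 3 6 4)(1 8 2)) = 15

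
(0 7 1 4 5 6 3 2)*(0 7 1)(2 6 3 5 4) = (0 1 2 7)(3 6 5)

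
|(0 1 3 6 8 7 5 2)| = 8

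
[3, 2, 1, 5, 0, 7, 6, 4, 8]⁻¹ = [4, 2, 1, 0, 7, 3, 6, 5, 8]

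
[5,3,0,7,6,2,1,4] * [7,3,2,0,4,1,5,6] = [1,0,7,6,5,2,3,4]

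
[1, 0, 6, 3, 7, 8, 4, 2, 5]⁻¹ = [1, 0, 7, 3, 6, 8, 2, 4, 5]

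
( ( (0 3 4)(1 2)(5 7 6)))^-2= (0 3 4)(5 7 6)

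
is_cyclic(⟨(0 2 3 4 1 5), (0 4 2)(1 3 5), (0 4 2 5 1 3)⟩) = no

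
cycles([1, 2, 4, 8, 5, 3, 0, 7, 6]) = (0 1 2 4 5 3 8 6)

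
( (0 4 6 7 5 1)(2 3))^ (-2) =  (0 5 6)(1 7 4)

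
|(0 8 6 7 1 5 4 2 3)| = 9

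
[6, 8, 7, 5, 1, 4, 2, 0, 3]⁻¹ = [7, 4, 6, 8, 5, 3, 0, 2, 1]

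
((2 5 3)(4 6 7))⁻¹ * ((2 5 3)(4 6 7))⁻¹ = (2 5 3)(4 6 7)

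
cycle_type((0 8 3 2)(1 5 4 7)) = 4^2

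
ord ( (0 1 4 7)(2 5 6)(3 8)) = 12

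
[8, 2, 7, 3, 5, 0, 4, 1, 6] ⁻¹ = [5, 7, 1, 3, 6, 4, 8, 2, 0] 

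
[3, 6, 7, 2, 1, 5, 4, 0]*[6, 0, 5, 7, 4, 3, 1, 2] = [7, 1, 2, 5, 0, 3, 4, 6] 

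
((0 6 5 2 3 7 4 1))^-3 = (0 7 5 1 3 6 4 2)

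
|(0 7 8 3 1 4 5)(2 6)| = 14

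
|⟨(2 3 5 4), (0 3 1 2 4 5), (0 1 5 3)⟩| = 120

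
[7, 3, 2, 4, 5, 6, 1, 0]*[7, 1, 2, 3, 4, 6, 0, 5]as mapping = [0→5, 1→3, 2→2, 3→4, 4→6, 5→0, 6→1, 7→7]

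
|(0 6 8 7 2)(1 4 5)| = 15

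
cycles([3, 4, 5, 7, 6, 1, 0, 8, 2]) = (0 3 7 8 2 5 1 4 6)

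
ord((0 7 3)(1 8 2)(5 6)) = 6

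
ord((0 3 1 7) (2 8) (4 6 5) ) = 12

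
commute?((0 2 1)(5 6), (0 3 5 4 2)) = no:(0 2 1)(5 6)*(0 3 5 4 2) = (1 3 5 6 4 2), (0 3 5 4 2)*(0 2 1)(5 6) = (0 3 6 5 4 1)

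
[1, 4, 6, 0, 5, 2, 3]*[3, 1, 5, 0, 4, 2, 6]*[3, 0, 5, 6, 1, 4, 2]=[0, 1, 2, 6, 5, 4, 3]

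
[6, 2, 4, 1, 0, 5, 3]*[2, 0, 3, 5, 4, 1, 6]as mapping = [0→6, 1→3, 2→4, 3→0, 4→2, 5→1, 6→5]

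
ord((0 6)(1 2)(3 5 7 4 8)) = 10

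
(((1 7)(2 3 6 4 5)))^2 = (2 6 5 3 4)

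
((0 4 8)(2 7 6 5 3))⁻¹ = (0 8 4)(2 3 5 6 7)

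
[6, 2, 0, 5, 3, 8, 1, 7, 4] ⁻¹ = [2, 6, 1, 4, 8, 3, 0, 7, 5] 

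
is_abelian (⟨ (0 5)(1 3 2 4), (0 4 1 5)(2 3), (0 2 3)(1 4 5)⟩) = no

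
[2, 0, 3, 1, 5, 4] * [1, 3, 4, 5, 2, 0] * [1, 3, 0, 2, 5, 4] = [5, 3, 4, 2, 1, 0]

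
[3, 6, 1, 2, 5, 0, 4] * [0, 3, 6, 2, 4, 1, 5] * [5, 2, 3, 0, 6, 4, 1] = [3, 4, 0, 1, 2, 5, 6]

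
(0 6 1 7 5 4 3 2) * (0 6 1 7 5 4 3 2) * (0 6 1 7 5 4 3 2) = (0 7 3 6 5 2 1 4)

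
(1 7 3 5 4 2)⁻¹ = (1 2 4 5 3 7)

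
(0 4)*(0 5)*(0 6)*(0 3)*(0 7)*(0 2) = (0 4 5 6 3 7 2)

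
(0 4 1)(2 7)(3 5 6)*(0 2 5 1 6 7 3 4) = (1 2 3)(4 6)(5 7)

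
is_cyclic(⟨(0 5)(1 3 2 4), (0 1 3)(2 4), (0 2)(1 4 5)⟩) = no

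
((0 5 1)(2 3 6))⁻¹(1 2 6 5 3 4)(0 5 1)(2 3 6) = (0 3 2 1 6 4)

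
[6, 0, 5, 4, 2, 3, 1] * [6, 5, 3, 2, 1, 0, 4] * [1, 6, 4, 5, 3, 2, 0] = [3, 0, 1, 6, 5, 4, 2]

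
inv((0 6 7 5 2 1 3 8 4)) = (0 4 8 3 1 2 5 7 6)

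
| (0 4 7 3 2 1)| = 6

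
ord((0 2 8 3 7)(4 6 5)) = 15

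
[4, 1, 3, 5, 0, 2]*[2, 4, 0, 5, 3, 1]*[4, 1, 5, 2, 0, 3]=[2, 0, 3, 1, 5, 4]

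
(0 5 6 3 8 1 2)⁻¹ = (0 2 1 8 3 6 5)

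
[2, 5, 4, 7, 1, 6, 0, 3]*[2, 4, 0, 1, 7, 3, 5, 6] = [0, 3, 7, 6, 4, 5, 2, 1]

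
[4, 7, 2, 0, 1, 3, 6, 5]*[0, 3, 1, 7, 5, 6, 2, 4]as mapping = [0→5, 1→4, 2→1, 3→0, 4→3, 5→7, 6→2, 7→6]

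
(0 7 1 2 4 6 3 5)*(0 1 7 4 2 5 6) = (0 4)(1 5)(3 6)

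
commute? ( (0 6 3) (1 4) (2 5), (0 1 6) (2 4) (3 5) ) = no: (0 6 3) (1 4) (2 5)*(0 1 6) (2 4) (3 5) = (1 2 3) (4 6 5), (0 1 6) (2 4) (3 5)*(0 6 3) (1 4) (2 5) = (0 4 5) (1 3 2) 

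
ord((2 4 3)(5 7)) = 6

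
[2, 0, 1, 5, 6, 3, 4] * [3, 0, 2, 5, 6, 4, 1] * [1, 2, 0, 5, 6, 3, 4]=[0, 5, 1, 6, 2, 3, 4]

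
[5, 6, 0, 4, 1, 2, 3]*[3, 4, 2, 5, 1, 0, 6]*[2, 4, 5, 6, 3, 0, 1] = [2, 1, 6, 4, 3, 5, 0]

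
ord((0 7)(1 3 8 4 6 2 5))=14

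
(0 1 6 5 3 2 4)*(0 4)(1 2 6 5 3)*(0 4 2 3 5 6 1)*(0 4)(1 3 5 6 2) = (0 5 4 1 2)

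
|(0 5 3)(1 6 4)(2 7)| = 6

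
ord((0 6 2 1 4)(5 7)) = 10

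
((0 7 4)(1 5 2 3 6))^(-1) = (0 4 7)(1 6 3 2 5)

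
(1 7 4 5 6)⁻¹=(1 6 5 4 7)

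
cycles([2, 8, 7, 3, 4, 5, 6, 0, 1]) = (0 2 7)(1 8)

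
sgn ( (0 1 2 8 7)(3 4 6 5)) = -1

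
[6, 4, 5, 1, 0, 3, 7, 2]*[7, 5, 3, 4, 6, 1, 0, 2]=[0, 6, 1, 5, 7, 4, 2, 3]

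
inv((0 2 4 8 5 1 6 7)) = (0 7 6 1 5 8 4 2)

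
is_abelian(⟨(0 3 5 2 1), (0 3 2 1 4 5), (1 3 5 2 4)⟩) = no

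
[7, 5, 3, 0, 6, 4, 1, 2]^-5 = [3, 6, 7, 2, 5, 1, 4, 0]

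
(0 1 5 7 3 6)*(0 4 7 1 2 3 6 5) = (0 2 3 5 1)(4 7 6)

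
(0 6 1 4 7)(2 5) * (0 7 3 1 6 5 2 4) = (0 5 4 3 1)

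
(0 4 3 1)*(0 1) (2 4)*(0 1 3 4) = (0 2) (1 3) 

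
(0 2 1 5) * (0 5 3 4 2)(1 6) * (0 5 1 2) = (0 5 1 3 4)(2 6)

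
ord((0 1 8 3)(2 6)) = 4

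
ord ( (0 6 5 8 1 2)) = 6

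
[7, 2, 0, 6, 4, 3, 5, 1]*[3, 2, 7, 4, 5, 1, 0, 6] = [6, 7, 3, 0, 5, 4, 1, 2]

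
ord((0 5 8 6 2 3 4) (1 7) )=14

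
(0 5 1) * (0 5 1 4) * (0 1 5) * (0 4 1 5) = (1 4 5)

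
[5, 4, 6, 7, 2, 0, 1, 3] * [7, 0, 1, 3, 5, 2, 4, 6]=[2, 5, 4, 6, 1, 7, 0, 3] 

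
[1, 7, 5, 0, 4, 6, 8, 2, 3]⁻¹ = [3, 0, 7, 8, 4, 2, 5, 1, 6]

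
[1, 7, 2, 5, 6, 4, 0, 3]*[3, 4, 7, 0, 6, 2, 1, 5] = [4, 5, 7, 2, 1, 6, 3, 0] 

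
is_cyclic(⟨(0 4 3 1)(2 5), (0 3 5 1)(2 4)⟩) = no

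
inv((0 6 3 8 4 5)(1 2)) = (0 5 4 8 3 6)(1 2)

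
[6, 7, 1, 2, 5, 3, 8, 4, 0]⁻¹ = [8, 2, 3, 5, 7, 4, 0, 1, 6]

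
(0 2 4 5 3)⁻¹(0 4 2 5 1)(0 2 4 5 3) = (1 2 5 4 3)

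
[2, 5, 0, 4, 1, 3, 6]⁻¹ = [2, 4, 0, 5, 3, 1, 6]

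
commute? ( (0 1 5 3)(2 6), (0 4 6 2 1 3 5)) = no: (0 1 5 3)(2 6) * (0 4 6 2 1 3 5) = (0 3 4 6 1), (0 4 6 2 1 3 5) * (0 1 5 3)(2 6) = (0 4 2 5 1)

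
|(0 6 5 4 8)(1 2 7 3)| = 20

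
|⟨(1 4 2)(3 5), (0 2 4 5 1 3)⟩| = 720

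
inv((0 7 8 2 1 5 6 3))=(0 3 6 5 1 2 8 7)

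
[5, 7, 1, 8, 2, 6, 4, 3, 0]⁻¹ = [8, 2, 4, 7, 6, 0, 5, 1, 3]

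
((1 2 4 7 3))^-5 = ()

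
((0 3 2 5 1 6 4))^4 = (0 1 3 6 2 4 5)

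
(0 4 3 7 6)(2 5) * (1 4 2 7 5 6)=(0 2 6)(1 4 3 5 7)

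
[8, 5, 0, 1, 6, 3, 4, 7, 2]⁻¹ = [2, 3, 8, 5, 6, 1, 4, 7, 0]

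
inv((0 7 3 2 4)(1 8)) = (0 4 2 3 7)(1 8)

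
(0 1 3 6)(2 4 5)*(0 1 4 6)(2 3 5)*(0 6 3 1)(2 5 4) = (0 2 3 6)(1 4 5)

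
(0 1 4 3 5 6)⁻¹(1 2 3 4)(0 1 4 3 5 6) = (2 5 3 4)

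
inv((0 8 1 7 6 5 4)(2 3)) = (0 4 5 6 7 1 8)(2 3)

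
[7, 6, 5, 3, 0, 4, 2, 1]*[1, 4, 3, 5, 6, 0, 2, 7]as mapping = [0→7, 1→2, 2→0, 3→5, 4→1, 5→6, 6→3, 7→4]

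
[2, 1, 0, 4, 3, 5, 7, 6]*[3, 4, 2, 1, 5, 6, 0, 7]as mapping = [0→2, 1→4, 2→3, 3→5, 4→1, 5→6, 6→7, 7→0]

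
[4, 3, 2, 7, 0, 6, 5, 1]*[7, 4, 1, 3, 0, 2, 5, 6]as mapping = [0→0, 1→3, 2→1, 3→6, 4→7, 5→5, 6→2, 7→4]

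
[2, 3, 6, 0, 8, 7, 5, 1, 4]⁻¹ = [3, 7, 0, 1, 8, 6, 2, 5, 4]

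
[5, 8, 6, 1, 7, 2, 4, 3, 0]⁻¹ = [8, 3, 5, 7, 6, 0, 2, 4, 1]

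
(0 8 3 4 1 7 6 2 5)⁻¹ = (0 5 2 6 7 1 4 3 8)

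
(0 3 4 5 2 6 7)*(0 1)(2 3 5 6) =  (0 5 3 4 6 7 1)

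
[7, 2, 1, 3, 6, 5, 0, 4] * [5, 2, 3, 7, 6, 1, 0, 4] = [4, 3, 2, 7, 0, 1, 5, 6]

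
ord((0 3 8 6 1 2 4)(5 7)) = 14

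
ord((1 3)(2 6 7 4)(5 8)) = 4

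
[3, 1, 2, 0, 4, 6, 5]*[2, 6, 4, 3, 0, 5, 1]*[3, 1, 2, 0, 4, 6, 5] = [0, 5, 4, 2, 3, 1, 6]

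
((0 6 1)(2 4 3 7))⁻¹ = (0 1 6)(2 7 3 4)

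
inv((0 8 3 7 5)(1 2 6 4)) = (0 5 7 3 8)(1 4 6 2)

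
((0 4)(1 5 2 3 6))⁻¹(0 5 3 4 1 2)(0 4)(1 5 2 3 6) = (0 5 3 4 2 6)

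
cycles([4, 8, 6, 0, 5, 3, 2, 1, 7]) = (0 4 5 3)(1 8 7)(2 6)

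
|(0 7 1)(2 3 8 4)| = 12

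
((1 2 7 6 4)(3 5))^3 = (1 6 2 4 7)(3 5)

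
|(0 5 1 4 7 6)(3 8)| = 6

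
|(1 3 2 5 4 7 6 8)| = 8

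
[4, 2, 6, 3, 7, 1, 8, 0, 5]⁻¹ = [7, 5, 1, 3, 0, 8, 2, 4, 6]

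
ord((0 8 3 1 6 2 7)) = 7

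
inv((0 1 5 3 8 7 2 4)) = (0 4 2 7 8 3 5 1)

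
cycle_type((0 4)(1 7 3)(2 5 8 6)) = 2.3.4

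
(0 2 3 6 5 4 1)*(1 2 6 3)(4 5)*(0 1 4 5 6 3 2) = (0 3 2 4)(5 6)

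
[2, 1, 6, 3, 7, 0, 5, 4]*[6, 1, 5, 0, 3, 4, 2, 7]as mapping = [0→5, 1→1, 2→2, 3→0, 4→7, 5→6, 6→4, 7→3]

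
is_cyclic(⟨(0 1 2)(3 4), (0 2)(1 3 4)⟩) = no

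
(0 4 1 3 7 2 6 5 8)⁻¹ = (0 8 5 6 2 7 3 1 4)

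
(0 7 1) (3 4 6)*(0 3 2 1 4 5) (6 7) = (0 6 2 1 3 5) (4 7) 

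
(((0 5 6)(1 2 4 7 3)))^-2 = (0 5 6)(1 7 2 3 4)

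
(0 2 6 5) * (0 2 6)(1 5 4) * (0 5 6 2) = (0 2 5)(1 6 4)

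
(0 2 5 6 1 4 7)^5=(0 4 6 2 7 1 5)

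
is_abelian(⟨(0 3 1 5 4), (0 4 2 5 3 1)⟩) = no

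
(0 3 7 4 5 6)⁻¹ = (0 6 5 4 7 3)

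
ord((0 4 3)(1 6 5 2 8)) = 15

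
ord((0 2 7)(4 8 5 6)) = 12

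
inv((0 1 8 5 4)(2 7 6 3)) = (0 4 5 8 1)(2 3 6 7)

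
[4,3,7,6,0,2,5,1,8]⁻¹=[4,7,5,1,0,6,3,2,8]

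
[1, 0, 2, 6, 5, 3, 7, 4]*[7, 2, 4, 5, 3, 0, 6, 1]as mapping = [0→2, 1→7, 2→4, 3→6, 4→0, 5→5, 6→1, 7→3]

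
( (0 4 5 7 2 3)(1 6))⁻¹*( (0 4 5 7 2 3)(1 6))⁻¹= (0 2 5)(3 7 4)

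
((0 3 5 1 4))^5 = ()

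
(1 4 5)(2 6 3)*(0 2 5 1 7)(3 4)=(0 2 6 4 1 3 5 7)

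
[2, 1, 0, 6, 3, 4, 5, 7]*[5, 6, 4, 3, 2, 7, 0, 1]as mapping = [0→4, 1→6, 2→5, 3→0, 4→3, 5→2, 6→7, 7→1]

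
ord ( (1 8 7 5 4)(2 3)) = 10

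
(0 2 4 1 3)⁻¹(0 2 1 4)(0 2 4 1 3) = (1 2 4 3)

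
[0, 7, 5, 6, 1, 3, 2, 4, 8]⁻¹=[0, 4, 6, 5, 7, 2, 3, 1, 8]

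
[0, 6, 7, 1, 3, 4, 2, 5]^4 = [0, 5, 3, 7, 2, 6, 4, 1]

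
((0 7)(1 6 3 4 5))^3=(0 7)(1 4 6 5 3)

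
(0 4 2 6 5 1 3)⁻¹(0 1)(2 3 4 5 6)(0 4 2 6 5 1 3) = (0 2 1 5 6)(3 4)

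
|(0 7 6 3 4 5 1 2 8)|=9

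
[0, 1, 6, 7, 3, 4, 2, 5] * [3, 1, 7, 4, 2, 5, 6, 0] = [3, 1, 6, 0, 4, 2, 7, 5]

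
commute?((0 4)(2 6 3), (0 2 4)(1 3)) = no:(0 4)(2 6 3)*(0 2 4)(1 3) = (1 3 4 2 6), (0 2 4)(1 3)*(0 4)(2 6 3) = (0 6 3 1 2)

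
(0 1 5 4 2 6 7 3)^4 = (0 2)(1 6)(3 4)(5 7)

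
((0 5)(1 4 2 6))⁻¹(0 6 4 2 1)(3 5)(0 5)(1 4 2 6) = (0 3)(1 2 6 4 5)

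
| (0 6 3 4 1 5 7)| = 7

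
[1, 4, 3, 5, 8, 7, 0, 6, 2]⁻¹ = [6, 0, 8, 2, 1, 3, 7, 5, 4]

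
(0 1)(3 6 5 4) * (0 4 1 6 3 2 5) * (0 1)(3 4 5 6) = (0 3 4 2 6 1 5)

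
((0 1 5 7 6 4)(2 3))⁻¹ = (0 4 6 7 5 1)(2 3)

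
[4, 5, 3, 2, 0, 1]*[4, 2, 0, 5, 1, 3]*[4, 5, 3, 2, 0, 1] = [5, 2, 1, 4, 0, 3]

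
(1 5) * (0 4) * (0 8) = (0 4 8)(1 5)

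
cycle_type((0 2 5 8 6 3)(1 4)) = 2.6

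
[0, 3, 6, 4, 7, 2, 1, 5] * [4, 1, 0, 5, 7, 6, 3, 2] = [4, 5, 3, 7, 2, 0, 1, 6]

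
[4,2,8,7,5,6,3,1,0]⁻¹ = [8,7,1,6,0,4,5,3,2]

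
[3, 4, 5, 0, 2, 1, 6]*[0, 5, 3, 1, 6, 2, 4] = [1, 6, 2, 0, 3, 5, 4]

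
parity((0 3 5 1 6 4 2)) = even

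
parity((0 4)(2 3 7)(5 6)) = even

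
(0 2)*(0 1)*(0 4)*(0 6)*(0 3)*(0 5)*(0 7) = (0 2 1 4 6 3 5 7)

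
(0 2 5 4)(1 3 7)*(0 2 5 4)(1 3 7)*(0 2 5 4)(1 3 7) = (0 4 5 2)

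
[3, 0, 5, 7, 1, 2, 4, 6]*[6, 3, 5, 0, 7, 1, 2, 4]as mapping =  [0→0, 1→6, 2→1, 3→4, 4→3, 5→5, 6→7, 7→2]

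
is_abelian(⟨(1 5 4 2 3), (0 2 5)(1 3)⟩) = no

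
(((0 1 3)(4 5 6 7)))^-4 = (0 3 1)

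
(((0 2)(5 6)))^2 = ()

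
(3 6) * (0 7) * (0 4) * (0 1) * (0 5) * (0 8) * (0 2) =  (0 7 4 1 5 8 2)(3 6)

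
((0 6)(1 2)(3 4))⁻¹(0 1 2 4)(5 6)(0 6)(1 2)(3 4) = (0 5)(1 3 6 2)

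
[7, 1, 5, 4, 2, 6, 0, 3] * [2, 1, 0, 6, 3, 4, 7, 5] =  [5, 1, 4, 3, 0, 7, 2, 6]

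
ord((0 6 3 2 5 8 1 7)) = 8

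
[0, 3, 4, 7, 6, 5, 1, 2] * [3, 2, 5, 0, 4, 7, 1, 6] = [3, 0, 4, 6, 1, 7, 2, 5]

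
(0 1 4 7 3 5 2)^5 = (0 5 7 1 2 3 4)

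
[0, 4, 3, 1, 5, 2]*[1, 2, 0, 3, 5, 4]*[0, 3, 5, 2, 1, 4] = [3, 4, 2, 5, 1, 0]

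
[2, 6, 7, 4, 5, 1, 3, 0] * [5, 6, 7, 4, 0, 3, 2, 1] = [7, 2, 1, 0, 3, 6, 4, 5]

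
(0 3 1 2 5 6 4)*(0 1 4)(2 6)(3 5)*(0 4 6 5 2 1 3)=(0 2)(1 5)(3 6 4)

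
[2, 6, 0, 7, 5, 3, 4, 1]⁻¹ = [2, 7, 0, 5, 6, 4, 1, 3]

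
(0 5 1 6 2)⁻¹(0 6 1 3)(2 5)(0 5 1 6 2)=(0 1)(2 6 3 5)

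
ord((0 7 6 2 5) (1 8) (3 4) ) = 10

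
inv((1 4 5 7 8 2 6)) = (1 6 2 8 7 5 4)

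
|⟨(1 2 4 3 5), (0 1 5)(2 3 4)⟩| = 360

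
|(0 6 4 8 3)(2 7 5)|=15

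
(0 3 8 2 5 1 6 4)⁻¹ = (0 4 6 1 5 2 8 3)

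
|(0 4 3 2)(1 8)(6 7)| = 4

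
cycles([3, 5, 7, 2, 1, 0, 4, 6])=(0 3 2 7 6 4 1 5)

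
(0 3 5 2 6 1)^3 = (0 2)(1 5)(3 6)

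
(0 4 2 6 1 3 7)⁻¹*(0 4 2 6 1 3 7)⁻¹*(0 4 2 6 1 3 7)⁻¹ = (0 1 4 3 2 7 6)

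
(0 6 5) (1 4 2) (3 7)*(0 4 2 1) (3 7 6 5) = (0 5 4 1 2) (3 6) 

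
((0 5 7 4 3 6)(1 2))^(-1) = (0 6 3 4 7 5)(1 2)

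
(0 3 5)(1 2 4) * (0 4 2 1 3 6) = (0 6)(3 5 4)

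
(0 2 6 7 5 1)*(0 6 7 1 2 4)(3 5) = (0 4)(1 6)(2 7 3 5)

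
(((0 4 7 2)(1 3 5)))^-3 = (0 4 7 2)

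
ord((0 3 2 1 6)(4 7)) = 10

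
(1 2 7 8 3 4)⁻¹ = (1 4 3 8 7 2)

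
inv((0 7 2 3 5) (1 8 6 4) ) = (0 5 3 2 7) (1 4 6 8) 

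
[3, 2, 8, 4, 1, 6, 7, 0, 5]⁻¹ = [7, 4, 1, 0, 3, 8, 5, 6, 2]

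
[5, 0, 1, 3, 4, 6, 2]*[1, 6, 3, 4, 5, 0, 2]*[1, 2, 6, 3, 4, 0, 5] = [1, 2, 5, 4, 0, 6, 3]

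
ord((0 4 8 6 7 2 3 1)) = 8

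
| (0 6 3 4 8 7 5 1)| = 8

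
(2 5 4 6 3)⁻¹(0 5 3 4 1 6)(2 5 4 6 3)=(0 4 2 6 1 3)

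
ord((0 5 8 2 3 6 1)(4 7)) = 14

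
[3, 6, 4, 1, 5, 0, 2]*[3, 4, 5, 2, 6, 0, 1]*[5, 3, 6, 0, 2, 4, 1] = [6, 3, 1, 2, 5, 0, 4]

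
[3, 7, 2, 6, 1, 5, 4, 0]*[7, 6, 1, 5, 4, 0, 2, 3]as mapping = [0→5, 1→3, 2→1, 3→2, 4→6, 5→0, 6→4, 7→7]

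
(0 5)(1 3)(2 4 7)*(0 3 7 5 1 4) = (0 1 7 2)(3 4 5)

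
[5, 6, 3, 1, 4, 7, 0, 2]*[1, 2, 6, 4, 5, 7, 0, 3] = [7, 0, 4, 2, 5, 3, 1, 6]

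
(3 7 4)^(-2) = (3 7 4)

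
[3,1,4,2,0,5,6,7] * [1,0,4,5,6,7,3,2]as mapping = [0→5,1→0,2→6,3→4,4→1,5→7,6→3,7→2]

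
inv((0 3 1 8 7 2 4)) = (0 4 2 7 8 1 3)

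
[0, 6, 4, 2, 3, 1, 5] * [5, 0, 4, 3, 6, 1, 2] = [5, 2, 6, 4, 3, 0, 1]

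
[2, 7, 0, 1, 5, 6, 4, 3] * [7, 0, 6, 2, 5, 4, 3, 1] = [6, 1, 7, 0, 4, 3, 5, 2]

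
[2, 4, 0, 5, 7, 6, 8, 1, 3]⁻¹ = [2, 7, 0, 8, 1, 3, 5, 4, 6]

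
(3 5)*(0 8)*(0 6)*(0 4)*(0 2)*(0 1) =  (0 8 6 4 2 1)(3 5)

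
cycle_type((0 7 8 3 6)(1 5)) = 2.5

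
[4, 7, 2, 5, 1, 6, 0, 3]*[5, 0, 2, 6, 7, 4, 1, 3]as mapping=[0→7, 1→3, 2→2, 3→4, 4→0, 5→1, 6→5, 7→6]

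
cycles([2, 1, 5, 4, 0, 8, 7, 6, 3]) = (0 2 5 8 3 4)(6 7)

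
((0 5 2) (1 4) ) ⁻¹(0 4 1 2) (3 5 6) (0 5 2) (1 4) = (0 5 1 4) (2 6 3) 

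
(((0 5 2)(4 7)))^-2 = (0 5 2)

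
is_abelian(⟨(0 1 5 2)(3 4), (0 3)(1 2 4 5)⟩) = no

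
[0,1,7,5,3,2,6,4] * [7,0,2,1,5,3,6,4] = [7,0,4,3,1,2,6,5] 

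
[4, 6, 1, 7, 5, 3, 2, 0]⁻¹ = [7, 2, 6, 5, 0, 4, 1, 3]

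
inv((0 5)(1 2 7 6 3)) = (0 5)(1 3 6 7 2)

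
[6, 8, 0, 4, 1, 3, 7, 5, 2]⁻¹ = [2, 4, 8, 5, 3, 7, 0, 6, 1]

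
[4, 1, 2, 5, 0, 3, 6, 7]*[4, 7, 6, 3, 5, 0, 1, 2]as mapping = [0→5, 1→7, 2→6, 3→0, 4→4, 5→3, 6→1, 7→2]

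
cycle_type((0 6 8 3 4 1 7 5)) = 8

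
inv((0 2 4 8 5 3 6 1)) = (0 1 6 3 5 8 4 2)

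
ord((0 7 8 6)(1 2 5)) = 12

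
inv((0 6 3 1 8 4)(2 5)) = (0 4 8 1 3 6)(2 5)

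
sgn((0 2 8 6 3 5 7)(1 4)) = -1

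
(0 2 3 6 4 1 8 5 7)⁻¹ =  (0 7 5 8 1 4 6 3 2)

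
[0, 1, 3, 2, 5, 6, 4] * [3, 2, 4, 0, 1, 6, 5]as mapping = [0→3, 1→2, 2→0, 3→4, 4→6, 5→5, 6→1]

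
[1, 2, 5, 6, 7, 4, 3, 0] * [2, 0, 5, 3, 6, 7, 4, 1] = [0, 5, 7, 4, 1, 6, 3, 2]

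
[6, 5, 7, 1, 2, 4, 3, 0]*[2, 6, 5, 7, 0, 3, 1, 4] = [1, 3, 4, 6, 5, 0, 7, 2]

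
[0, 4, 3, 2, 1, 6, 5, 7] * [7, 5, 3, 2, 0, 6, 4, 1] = [7, 0, 2, 3, 5, 4, 6, 1]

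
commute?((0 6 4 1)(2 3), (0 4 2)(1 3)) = no:(0 6 4 1)(2 3)*(0 4 2)(1 3) = (0 6 2 1 4 3), (0 4 2)(1 3)*(0 6 4 1)(2 3) = (0 1 2 6 4 3)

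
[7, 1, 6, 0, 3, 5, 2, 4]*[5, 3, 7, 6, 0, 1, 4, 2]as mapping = [0→2, 1→3, 2→4, 3→5, 4→6, 5→1, 6→7, 7→0]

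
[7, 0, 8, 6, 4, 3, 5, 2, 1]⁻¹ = [1, 8, 7, 5, 4, 6, 3, 0, 2]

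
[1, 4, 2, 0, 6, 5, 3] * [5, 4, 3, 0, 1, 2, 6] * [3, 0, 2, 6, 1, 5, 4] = [1, 0, 6, 5, 4, 2, 3]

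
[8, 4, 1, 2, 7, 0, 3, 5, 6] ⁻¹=[5, 2, 3, 6, 1, 7, 8, 4, 0] 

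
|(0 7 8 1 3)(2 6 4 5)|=20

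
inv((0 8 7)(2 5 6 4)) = (0 7 8)(2 4 6 5)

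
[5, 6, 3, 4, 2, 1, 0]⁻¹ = [6, 5, 4, 2, 3, 0, 1]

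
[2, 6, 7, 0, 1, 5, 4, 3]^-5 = [3, 6, 0, 7, 1, 5, 4, 2]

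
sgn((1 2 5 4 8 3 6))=1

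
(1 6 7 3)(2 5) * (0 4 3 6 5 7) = (0 4 3 1 5 2 7 6)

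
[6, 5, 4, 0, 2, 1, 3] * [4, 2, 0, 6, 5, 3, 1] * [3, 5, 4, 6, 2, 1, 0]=[5, 6, 1, 2, 3, 4, 0]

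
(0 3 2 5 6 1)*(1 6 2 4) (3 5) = (0 5 2 3 4 1) 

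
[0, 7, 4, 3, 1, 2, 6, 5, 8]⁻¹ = [0, 4, 5, 3, 2, 7, 6, 1, 8]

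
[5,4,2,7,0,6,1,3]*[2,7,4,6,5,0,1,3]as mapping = [0→0,1→5,2→4,3→3,4→2,5→1,6→7,7→6]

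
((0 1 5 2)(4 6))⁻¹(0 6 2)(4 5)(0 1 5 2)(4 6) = (0 1 4)(2 6)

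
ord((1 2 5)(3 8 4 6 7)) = 15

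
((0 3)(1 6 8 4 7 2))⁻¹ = (0 3)(1 2 7 4 8 6)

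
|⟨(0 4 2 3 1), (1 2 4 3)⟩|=20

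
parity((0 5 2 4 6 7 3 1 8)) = even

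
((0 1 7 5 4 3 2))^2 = (0 7 4 2 1 5 3)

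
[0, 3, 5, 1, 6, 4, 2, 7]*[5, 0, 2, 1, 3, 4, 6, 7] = [5, 1, 4, 0, 6, 3, 2, 7] 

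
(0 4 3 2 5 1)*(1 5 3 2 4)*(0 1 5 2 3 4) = (0 5 2 4 3)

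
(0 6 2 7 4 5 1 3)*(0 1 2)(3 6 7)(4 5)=(0 7 5 2 3 1 6)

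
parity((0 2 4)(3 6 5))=even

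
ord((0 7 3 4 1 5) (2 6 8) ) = 6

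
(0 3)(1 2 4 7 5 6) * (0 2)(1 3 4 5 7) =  (0 4 1)(2 5 6 3)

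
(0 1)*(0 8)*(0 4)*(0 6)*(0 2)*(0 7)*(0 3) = (0 1 8 4 6 2 7 3)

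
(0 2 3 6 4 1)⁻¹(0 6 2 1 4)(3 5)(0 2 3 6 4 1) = (0 1 2 4 3)(5 6)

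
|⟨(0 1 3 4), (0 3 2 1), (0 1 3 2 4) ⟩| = 120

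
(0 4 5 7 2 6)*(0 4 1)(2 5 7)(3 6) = (0 1)(2 3 6 4 7 5)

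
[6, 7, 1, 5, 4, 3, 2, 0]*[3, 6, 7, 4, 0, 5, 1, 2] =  [1, 2, 6, 5, 0, 4, 7, 3] 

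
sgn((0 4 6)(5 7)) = -1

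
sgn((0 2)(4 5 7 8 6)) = -1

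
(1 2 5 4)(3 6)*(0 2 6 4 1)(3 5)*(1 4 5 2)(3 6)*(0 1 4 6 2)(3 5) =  (0 4 1 5 6)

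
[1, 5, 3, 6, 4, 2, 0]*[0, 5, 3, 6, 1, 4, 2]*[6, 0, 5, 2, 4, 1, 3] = [1, 4, 3, 5, 0, 2, 6]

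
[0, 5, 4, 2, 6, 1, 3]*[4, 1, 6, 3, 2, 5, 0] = [4, 5, 2, 6, 0, 1, 3]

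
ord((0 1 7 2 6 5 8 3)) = 8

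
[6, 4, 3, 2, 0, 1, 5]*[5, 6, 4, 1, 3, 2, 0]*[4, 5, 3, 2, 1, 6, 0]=[4, 2, 5, 1, 6, 0, 3]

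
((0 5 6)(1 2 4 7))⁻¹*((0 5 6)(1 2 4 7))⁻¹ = (0 5 6)(1 4)(2 7)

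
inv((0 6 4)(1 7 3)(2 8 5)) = (0 4 6)(1 3 7)(2 5 8)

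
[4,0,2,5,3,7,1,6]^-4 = [5,3,2,6,7,1,4,0]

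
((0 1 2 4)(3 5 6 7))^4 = ()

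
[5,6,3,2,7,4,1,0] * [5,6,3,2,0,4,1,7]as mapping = [0→4,1→1,2→2,3→3,4→7,5→0,6→6,7→5]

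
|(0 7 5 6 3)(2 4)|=10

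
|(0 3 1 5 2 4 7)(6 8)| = 14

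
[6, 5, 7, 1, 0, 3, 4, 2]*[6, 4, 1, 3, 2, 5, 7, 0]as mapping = [0→7, 1→5, 2→0, 3→4, 4→6, 5→3, 6→2, 7→1]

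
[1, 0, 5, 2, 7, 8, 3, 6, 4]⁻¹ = [1, 0, 3, 6, 8, 2, 7, 4, 5]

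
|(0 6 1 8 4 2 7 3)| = 8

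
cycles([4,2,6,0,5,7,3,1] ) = (0 4 5 7 1 2 6 3)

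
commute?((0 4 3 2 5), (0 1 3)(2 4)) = no:(0 4 3 2 5)*(0 1 3)(2 4) = (0 2 5 1 3 4), (0 1 3)(2 4)*(0 4 3 2 5) = (0 1 2 3 4 5)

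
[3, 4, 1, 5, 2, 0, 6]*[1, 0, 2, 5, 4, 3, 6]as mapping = [0→5, 1→4, 2→0, 3→3, 4→2, 5→1, 6→6]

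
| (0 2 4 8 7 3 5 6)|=8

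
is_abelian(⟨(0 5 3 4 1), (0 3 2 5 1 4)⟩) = no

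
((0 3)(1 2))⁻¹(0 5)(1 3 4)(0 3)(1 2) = (0 4 2)(3 5)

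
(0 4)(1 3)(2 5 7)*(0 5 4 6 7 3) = (0 6 7 2 4 5 3 1)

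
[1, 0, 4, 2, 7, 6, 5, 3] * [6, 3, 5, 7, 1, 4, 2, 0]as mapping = [0→3, 1→6, 2→1, 3→5, 4→0, 5→2, 6→4, 7→7]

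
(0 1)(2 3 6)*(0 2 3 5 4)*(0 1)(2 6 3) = (1 6 2 5 4)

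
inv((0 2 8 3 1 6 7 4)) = (0 4 7 6 1 3 8 2)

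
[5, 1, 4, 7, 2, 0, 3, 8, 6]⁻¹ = [5, 1, 4, 6, 2, 0, 8, 3, 7]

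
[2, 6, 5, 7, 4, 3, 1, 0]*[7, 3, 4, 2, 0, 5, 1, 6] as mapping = [0→4, 1→1, 2→5, 3→6, 4→0, 5→2, 6→3, 7→7] 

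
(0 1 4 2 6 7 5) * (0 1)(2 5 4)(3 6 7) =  (1 2 7 4 5)(3 6)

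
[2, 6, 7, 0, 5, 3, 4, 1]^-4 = [6, 3, 4, 1, 2, 7, 0, 5]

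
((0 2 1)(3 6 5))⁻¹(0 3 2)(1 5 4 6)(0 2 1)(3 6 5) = (0 3 4 5)(1 2 6)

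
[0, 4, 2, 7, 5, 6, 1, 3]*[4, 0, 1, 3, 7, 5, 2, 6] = [4, 7, 1, 6, 5, 2, 0, 3]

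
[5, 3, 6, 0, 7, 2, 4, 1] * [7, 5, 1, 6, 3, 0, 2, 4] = [0, 6, 2, 7, 4, 1, 3, 5]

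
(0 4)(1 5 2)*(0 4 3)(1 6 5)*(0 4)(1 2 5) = (0 3 4)(1 2 6)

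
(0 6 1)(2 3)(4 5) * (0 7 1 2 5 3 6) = (1 7)(2 6)(3 5 4)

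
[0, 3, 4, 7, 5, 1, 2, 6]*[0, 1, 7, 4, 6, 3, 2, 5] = [0, 4, 6, 5, 3, 1, 7, 2]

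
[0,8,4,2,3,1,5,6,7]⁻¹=[0,5,3,4,2,6,7,8,1]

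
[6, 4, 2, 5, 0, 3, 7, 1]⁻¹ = [4, 7, 2, 5, 1, 3, 0, 6]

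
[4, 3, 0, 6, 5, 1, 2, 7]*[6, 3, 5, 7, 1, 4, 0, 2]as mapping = [0→1, 1→7, 2→6, 3→0, 4→4, 5→3, 6→5, 7→2]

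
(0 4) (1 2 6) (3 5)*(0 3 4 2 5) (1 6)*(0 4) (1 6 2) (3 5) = (0 1 3 4 5) (2 6) 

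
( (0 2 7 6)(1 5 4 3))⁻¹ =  (0 6 7 2)(1 3 4 5)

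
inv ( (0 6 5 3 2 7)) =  (0 7 2 3 5 6)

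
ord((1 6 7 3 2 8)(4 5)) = 6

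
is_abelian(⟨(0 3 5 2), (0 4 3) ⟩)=no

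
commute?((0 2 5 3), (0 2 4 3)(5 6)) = no:(0 2 5 3) * (0 2 4 3)(5 6) = (0 4 3 2 6 5), (0 2 4 3)(5 6) * (0 2 5 3) = (0 5 6 3 2 4)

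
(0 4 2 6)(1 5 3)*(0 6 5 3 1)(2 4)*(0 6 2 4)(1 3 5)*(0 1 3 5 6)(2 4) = (0 2 3)(1 6 4)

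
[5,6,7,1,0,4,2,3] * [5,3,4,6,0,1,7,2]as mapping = [0→1,1→7,2→2,3→3,4→5,5→0,6→4,7→6]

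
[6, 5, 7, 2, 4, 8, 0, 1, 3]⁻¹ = [6, 7, 3, 8, 4, 1, 0, 2, 5]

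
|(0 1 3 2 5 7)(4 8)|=6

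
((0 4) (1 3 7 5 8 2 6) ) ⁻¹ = (0 4) (1 6 2 8 5 7 3) 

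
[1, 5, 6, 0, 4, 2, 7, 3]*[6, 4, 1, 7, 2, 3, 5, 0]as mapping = [0→4, 1→3, 2→5, 3→6, 4→2, 5→1, 6→0, 7→7]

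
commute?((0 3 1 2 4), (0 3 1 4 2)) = no:(0 3 1 2 4)*(0 3 1 4 2) = (0 1)(3 4), (0 3 1 4 2)*(0 3 1 2 4) = (0 1)(2 3)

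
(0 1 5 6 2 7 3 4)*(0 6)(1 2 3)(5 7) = (0 2 5)(1 7)(3 4 6)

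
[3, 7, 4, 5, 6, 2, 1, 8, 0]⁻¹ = [8, 6, 5, 0, 2, 3, 4, 1, 7]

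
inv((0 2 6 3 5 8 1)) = (0 1 8 5 3 6 2)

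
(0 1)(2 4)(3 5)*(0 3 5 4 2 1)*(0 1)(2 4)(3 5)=(0 1 5 3 2 4)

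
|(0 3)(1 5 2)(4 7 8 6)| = 12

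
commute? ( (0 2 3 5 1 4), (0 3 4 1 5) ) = no: (0 2 3 5 1 4)*(0 3 4 1 5) = (0 2 4 3), (0 3 4 1 5)*(0 2 3 5 1 4) = (0 5 2 3) 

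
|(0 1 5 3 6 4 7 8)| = 8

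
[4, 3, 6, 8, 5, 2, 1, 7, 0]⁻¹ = [8, 6, 5, 1, 0, 4, 2, 7, 3]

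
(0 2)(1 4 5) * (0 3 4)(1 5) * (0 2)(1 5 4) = (1 2 3)(4 5)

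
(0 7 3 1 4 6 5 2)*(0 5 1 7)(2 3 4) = (1 2 5 3 7 4 6)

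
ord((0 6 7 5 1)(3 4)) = 10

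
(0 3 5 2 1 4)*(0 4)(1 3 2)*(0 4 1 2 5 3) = (0 5 2)(1 4)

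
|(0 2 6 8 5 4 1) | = 7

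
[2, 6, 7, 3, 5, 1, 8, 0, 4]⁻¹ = [7, 5, 0, 3, 8, 4, 1, 2, 6]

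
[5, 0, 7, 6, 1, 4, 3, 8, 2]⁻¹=[1, 4, 8, 6, 5, 0, 3, 2, 7]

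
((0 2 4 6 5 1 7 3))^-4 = (0 5)(1 2)(3 6)(4 7)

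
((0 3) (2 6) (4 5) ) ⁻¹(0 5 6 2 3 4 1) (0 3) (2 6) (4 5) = (0 5 1 3 4 2 6) 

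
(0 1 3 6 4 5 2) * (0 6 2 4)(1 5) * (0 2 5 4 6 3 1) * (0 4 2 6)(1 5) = (0 2 3 1 5)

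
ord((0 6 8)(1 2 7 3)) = 12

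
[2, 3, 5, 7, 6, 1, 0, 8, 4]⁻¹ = [6, 5, 0, 1, 8, 2, 4, 3, 7]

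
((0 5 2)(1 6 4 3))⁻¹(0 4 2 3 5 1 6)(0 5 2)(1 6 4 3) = (0 1 2 6 4 5 3)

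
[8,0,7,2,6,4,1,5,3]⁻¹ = [1,6,3,8,5,7,4,2,0]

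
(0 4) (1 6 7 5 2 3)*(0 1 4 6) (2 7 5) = (0 6 5 7 2 3 4 1) 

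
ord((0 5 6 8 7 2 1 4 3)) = 9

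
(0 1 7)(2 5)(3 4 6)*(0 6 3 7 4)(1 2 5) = (0 2 1 4 3)(6 7)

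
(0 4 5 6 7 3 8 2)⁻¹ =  (0 2 8 3 7 6 5 4)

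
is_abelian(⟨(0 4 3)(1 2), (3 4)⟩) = no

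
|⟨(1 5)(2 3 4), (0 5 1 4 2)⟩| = 720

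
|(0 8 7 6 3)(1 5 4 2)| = 20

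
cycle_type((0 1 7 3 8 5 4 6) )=8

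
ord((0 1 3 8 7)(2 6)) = 10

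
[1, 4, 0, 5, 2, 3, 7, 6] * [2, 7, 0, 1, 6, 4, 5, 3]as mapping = [0→7, 1→6, 2→2, 3→4, 4→0, 5→1, 6→3, 7→5]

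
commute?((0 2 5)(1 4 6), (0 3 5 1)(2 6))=no:(0 2 5)(1 4 6) * (0 3 5 1)(2 6)=(0 6)(1 4 2)(3 5), (0 3 5 1)(2 6) * (0 2 5)(1 4 6)=(0 3)(1 2)(4 6 5)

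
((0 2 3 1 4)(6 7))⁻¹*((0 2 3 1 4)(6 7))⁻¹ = (0 1 2 4 3)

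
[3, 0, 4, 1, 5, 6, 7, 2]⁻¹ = [1, 3, 7, 0, 2, 4, 5, 6]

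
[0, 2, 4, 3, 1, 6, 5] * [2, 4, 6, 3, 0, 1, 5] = [2, 6, 0, 3, 4, 5, 1]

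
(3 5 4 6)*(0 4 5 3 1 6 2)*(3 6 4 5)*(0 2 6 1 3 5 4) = (0 4 6 3 1)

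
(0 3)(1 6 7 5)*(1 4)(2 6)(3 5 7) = (0 5 4 1 2 6 3)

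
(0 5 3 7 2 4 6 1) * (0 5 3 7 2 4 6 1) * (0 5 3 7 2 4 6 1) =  (0 7 6 5 2 1 3 4)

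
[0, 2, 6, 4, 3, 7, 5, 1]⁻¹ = [0, 7, 1, 4, 3, 6, 2, 5]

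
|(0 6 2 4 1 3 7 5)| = 8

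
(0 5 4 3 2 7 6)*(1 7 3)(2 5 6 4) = (0 6)(1 7 4)(2 3 5)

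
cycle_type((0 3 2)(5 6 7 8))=3.4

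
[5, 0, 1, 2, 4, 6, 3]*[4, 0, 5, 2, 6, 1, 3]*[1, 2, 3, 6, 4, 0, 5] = [2, 4, 1, 0, 5, 6, 3]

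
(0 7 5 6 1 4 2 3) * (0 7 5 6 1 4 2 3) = (0 5 1 2)(3 7 6 4)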